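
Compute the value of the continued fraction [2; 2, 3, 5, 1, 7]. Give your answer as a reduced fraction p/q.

a_0 = 2: 2/1
a_1 = 2: 5/2
a_2 = 3: 17/7
a_3 = 5: 90/37
a_4 = 1: 107/44
a_5 = 7: 839/345

839/345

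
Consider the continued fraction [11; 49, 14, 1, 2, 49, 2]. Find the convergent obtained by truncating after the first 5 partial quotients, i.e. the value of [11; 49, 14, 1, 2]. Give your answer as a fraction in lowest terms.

23793/2159

Compute successive convergents:
a_0 = 11: 11/1
a_1 = 49: 540/49
a_2 = 14: 7571/687
a_3 = 1: 8111/736
a_4 = 2: 23793/2159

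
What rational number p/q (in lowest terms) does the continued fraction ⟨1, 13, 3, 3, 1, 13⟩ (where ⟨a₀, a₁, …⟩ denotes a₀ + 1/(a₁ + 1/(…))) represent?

2561/2382

a_0 = 1: 1/1
a_1 = 13: 14/13
a_2 = 3: 43/40
a_3 = 3: 143/133
a_4 = 1: 186/173
a_5 = 13: 2561/2382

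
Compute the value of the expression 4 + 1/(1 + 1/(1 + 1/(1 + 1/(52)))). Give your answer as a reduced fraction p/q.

Collapse the nested fraction from the inside out:
Start with 52.
1 + 1/(52/1) = 1 + 1/52 = 53/52
1 + 1/(53/52) = 1 + 52/53 = 105/53
1 + 1/(105/53) = 1 + 53/105 = 158/105
4 + 1/(158/105) = 4 + 105/158 = 737/158

737/158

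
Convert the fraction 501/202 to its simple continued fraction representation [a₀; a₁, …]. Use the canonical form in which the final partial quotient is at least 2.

[2; 2, 12, 8]

Apply division with remainder until the remainder is 0:
501 = 2·202 + 97, so a_0 = 2
202 = 2·97 + 8, so a_1 = 2
97 = 12·8 + 1, so a_2 = 12
8 = 8·1 + 0, so a_3 = 8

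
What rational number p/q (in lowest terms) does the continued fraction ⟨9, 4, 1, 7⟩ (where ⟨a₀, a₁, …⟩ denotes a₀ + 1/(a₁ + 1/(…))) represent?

a_0 = 9: 9/1
a_1 = 4: 37/4
a_2 = 1: 46/5
a_3 = 7: 359/39

359/39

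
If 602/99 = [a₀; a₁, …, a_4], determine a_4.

2

Run the Euclidean algorithm, recording each quotient:
⌊602/99⌋ = 6, remainder 8
⌊99/8⌋ = 12, remainder 3
⌊8/3⌋ = 2, remainder 2
⌊3/2⌋ = 1, remainder 1
⌊2/1⌋ = 2, remainder 0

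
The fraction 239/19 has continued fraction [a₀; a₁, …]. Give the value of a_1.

239 ÷ 19 → quotient 12, remainder 11
19 ÷ 11 → quotient 1, remainder 8

1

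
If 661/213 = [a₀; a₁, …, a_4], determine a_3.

2

661 ÷ 213 → quotient 3, remainder 22
213 ÷ 22 → quotient 9, remainder 15
22 ÷ 15 → quotient 1, remainder 7
15 ÷ 7 → quotient 2, remainder 1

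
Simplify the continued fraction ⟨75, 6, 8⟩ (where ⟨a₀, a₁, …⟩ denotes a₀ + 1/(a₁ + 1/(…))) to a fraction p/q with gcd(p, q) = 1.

a_0 = 75: 75/1
a_1 = 6: 451/6
a_2 = 8: 3683/49

3683/49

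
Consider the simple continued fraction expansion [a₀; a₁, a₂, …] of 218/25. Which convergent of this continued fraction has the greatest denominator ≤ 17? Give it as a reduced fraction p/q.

61/7

List convergents until the denominator exceeds the bound:
a_0 = 8: 8/1  (≤ bound)
a_1 = 1: 9/1  (≤ bound)
a_2 = 2: 26/3  (≤ bound)
a_3 = 1: 35/4  (≤ bound)
a_4 = 1: 61/7  (≤ bound)
a_5 = 3: 218/25  (> 17, stop)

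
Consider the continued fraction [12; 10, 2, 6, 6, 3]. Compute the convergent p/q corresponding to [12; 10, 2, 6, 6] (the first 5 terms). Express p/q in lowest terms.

10124/837

Starting at the tail and folding back:
Start with 6.
6 + 1/(6/1) = 6 + 1/6 = 37/6
2 + 1/(37/6) = 2 + 6/37 = 80/37
10 + 1/(80/37) = 10 + 37/80 = 837/80
12 + 1/(837/80) = 12 + 80/837 = 10124/837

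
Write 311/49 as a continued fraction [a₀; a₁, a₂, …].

[6; 2, 1, 7, 2]

311 ÷ 49 → quotient 6, remainder 17
49 ÷ 17 → quotient 2, remainder 15
17 ÷ 15 → quotient 1, remainder 2
15 ÷ 2 → quotient 7, remainder 1
2 ÷ 1 → quotient 2, remainder 0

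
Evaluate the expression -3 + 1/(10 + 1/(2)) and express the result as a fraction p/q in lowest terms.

-61/21

a_0 = -3: -3/1
a_1 = 10: -29/10
a_2 = 2: -61/21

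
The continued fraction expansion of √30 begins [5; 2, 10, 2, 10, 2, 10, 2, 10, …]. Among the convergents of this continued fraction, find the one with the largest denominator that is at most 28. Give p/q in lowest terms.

a_0 = 5: 5/1  (≤ bound)
a_1 = 2: 11/2  (≤ bound)
a_2 = 10: 115/21  (≤ bound)
a_3 = 2: 241/44  (> 28, stop)

115/21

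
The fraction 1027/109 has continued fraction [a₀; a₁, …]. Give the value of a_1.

2

Apply division with remainder until the remainder is 0:
1027 ÷ 109 → quotient 9, remainder 46
109 ÷ 46 → quotient 2, remainder 17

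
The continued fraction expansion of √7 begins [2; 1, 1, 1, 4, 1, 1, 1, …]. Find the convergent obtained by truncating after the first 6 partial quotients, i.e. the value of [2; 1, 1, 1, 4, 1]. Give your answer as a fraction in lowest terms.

45/17

Start with 1.
4 + 1/(1/1) = 4 + 1/1 = 5/1
1 + 1/(5/1) = 1 + 1/5 = 6/5
1 + 1/(6/5) = 1 + 5/6 = 11/6
1 + 1/(11/6) = 1 + 6/11 = 17/11
2 + 1/(17/11) = 2 + 11/17 = 45/17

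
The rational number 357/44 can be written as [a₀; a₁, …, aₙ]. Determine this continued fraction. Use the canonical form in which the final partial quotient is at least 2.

[8; 8, 1, 4]

357 = 8·44 + 5, so a_0 = 8
44 = 8·5 + 4, so a_1 = 8
5 = 1·4 + 1, so a_2 = 1
4 = 4·1 + 0, so a_3 = 4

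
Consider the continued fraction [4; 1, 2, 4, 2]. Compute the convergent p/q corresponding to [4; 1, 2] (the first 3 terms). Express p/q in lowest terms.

14/3

Start with 2.
1 + 1/(2/1) = 1 + 1/2 = 3/2
4 + 1/(3/2) = 4 + 2/3 = 14/3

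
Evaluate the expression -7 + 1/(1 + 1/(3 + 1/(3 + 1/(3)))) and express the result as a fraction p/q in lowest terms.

-268/43

a_0 = -7: -7/1
a_1 = 1: -6/1
a_2 = 3: -25/4
a_3 = 3: -81/13
a_4 = 3: -268/43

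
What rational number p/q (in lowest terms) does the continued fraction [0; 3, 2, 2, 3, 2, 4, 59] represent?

a_0 = 0: 0/1
a_1 = 3: 1/3
a_2 = 2: 2/7
a_3 = 2: 5/17
a_4 = 3: 17/58
a_5 = 2: 39/133
a_6 = 4: 173/590
a_7 = 59: 10246/34943

10246/34943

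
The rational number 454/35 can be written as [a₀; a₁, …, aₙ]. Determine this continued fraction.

Apply division with remainder until the remainder is 0:
454 ÷ 35 → quotient 12, remainder 34
35 ÷ 34 → quotient 1, remainder 1
34 ÷ 1 → quotient 34, remainder 0

[12; 1, 34]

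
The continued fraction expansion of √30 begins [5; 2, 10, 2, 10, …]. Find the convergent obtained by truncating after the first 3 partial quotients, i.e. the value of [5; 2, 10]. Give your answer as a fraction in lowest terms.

115/21

Work from the innermost term outward:
Start with 10.
2 + 1/(10/1) = 2 + 1/10 = 21/10
5 + 1/(21/10) = 5 + 10/21 = 115/21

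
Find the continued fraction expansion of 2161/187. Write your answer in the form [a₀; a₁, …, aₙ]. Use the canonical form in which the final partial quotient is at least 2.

[11; 1, 1, 3, 1, 20]

Run the Euclidean algorithm, recording each quotient:
2161 ÷ 187 → quotient 11, remainder 104
187 ÷ 104 → quotient 1, remainder 83
104 ÷ 83 → quotient 1, remainder 21
83 ÷ 21 → quotient 3, remainder 20
21 ÷ 20 → quotient 1, remainder 1
20 ÷ 1 → quotient 20, remainder 0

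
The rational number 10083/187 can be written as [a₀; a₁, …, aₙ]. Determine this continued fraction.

Run the Euclidean algorithm, recording each quotient:
10083 = 53·187 + 172, so a_0 = 53
187 = 1·172 + 15, so a_1 = 1
172 = 11·15 + 7, so a_2 = 11
15 = 2·7 + 1, so a_3 = 2
7 = 7·1 + 0, so a_4 = 7

[53; 1, 11, 2, 7]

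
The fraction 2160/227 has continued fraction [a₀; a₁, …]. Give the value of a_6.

2

Apply division with remainder until the remainder is 0:
2160 ÷ 227 → quotient 9, remainder 117
227 ÷ 117 → quotient 1, remainder 110
117 ÷ 110 → quotient 1, remainder 7
110 ÷ 7 → quotient 15, remainder 5
7 ÷ 5 → quotient 1, remainder 2
5 ÷ 2 → quotient 2, remainder 1
2 ÷ 1 → quotient 2, remainder 0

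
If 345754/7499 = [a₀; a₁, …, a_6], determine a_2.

2

⌊345754/7499⌋ = 46, remainder 800
⌊7499/800⌋ = 9, remainder 299
⌊800/299⌋ = 2, remainder 202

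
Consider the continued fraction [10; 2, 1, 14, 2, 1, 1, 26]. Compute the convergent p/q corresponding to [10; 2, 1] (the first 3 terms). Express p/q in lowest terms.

a_0 = 10: 10/1
a_1 = 2: 21/2
a_2 = 1: 31/3

31/3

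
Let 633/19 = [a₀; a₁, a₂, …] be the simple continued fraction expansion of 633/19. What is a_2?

6

⌊633/19⌋ = 33, remainder 6
⌊19/6⌋ = 3, remainder 1
⌊6/1⌋ = 6, remainder 0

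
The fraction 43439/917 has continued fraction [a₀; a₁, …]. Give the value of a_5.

Repeatedly divide and take the remainder:
43439 ÷ 917 → quotient 47, remainder 340
917 ÷ 340 → quotient 2, remainder 237
340 ÷ 237 → quotient 1, remainder 103
237 ÷ 103 → quotient 2, remainder 31
103 ÷ 31 → quotient 3, remainder 10
31 ÷ 10 → quotient 3, remainder 1

3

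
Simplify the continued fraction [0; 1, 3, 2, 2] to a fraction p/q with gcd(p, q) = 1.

17/22

a_0 = 0: 0/1
a_1 = 1: 1/1
a_2 = 3: 3/4
a_3 = 2: 7/9
a_4 = 2: 17/22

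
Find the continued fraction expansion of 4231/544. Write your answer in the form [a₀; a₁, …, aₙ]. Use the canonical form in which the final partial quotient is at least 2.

4231 ÷ 544 → quotient 7, remainder 423
544 ÷ 423 → quotient 1, remainder 121
423 ÷ 121 → quotient 3, remainder 60
121 ÷ 60 → quotient 2, remainder 1
60 ÷ 1 → quotient 60, remainder 0

[7; 1, 3, 2, 60]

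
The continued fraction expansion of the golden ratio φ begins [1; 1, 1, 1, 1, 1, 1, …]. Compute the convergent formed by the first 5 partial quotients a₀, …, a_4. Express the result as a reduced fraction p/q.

8/5

Work from the innermost term outward:
Start with 1.
1 + 1/(1/1) = 1 + 1/1 = 2/1
1 + 1/(2/1) = 1 + 1/2 = 3/2
1 + 1/(3/2) = 1 + 2/3 = 5/3
1 + 1/(5/3) = 1 + 3/5 = 8/5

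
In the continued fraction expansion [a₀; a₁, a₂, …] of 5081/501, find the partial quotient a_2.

⌊5081/501⌋ = 10, remainder 71
⌊501/71⌋ = 7, remainder 4
⌊71/4⌋ = 17, remainder 3

17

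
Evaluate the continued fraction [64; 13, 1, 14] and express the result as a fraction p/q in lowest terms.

13391/209

a_0 = 64: 64/1
a_1 = 13: 833/13
a_2 = 1: 897/14
a_3 = 14: 13391/209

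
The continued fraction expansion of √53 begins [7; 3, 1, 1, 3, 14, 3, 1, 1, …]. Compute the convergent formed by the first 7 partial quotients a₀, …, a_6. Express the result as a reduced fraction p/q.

Start with 3.
14 + 1/(3/1) = 14 + 1/3 = 43/3
3 + 1/(43/3) = 3 + 3/43 = 132/43
1 + 1/(132/43) = 1 + 43/132 = 175/132
1 + 1/(175/132) = 1 + 132/175 = 307/175
3 + 1/(307/175) = 3 + 175/307 = 1096/307
7 + 1/(1096/307) = 7 + 307/1096 = 7979/1096

7979/1096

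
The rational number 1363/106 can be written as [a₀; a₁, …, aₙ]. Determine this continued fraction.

Run the Euclidean algorithm, recording each quotient:
⌊1363/106⌋ = 12, remainder 91
⌊106/91⌋ = 1, remainder 15
⌊91/15⌋ = 6, remainder 1
⌊15/1⌋ = 15, remainder 0

[12; 1, 6, 15]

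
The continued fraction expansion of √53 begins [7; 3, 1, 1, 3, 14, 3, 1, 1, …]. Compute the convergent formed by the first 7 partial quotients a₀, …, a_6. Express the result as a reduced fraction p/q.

Compute successive convergents:
a_0 = 7: 7/1
a_1 = 3: 22/3
a_2 = 1: 29/4
a_3 = 1: 51/7
a_4 = 3: 182/25
a_5 = 14: 2599/357
a_6 = 3: 7979/1096

7979/1096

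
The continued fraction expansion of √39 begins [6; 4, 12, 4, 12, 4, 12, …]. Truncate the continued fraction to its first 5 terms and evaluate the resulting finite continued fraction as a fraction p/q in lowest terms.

Compute successive convergents:
a_0 = 6: 6/1
a_1 = 4: 25/4
a_2 = 12: 306/49
a_3 = 4: 1249/200
a_4 = 12: 15294/2449

15294/2449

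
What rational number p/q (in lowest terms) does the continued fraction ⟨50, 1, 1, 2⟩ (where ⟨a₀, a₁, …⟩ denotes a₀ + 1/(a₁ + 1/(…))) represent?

Start with 2.
1 + 1/(2/1) = 1 + 1/2 = 3/2
1 + 1/(3/2) = 1 + 2/3 = 5/3
50 + 1/(5/3) = 50 + 3/5 = 253/5

253/5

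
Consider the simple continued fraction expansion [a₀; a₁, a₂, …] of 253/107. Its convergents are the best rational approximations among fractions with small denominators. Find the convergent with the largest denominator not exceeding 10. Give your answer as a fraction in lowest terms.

19/8

a_0 = 2: 2/1  (≤ bound)
a_1 = 2: 5/2  (≤ bound)
a_2 = 1: 7/3  (≤ bound)
a_3 = 2: 19/8  (≤ bound)
a_4 = 1: 26/11  (> 10, stop)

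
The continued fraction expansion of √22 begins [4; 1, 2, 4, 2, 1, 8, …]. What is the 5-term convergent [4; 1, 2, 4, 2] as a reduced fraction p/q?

136/29

Work from the innermost term outward:
Start with 2.
4 + 1/(2/1) = 4 + 1/2 = 9/2
2 + 1/(9/2) = 2 + 2/9 = 20/9
1 + 1/(20/9) = 1 + 9/20 = 29/20
4 + 1/(29/20) = 4 + 20/29 = 136/29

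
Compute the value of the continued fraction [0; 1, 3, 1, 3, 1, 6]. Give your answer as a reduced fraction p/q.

Build up convergents one term at a time:
a_0 = 0: 0/1
a_1 = 1: 1/1
a_2 = 3: 3/4
a_3 = 1: 4/5
a_4 = 3: 15/19
a_5 = 1: 19/24
a_6 = 6: 129/163

129/163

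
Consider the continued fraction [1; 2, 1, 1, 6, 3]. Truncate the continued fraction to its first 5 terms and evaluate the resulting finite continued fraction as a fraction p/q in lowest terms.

Start with 6.
1 + 1/(6/1) = 1 + 1/6 = 7/6
1 + 1/(7/6) = 1 + 6/7 = 13/7
2 + 1/(13/7) = 2 + 7/13 = 33/13
1 + 1/(33/13) = 1 + 13/33 = 46/33

46/33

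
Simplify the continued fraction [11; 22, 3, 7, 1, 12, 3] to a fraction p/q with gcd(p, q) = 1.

244300/22119

Build up convergents one term at a time:
a_0 = 11: 11/1
a_1 = 22: 243/22
a_2 = 3: 740/67
a_3 = 7: 5423/491
a_4 = 1: 6163/558
a_5 = 12: 79379/7187
a_6 = 3: 244300/22119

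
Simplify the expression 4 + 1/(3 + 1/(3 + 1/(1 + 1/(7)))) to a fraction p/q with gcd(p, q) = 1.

Build up convergents one term at a time:
a_0 = 4: 4/1
a_1 = 3: 13/3
a_2 = 3: 43/10
a_3 = 1: 56/13
a_4 = 7: 435/101

435/101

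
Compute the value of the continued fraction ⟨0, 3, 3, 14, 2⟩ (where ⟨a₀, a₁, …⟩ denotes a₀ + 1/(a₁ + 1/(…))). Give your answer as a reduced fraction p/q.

Work from the innermost term outward:
Start with 2.
14 + 1/(2/1) = 14 + 1/2 = 29/2
3 + 1/(29/2) = 3 + 2/29 = 89/29
3 + 1/(89/29) = 3 + 29/89 = 296/89
0 + 1/(296/89) = 0 + 89/296 = 89/296

89/296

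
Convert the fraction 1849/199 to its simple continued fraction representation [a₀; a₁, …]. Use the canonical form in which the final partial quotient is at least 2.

[9; 3, 2, 3, 8]

1849 = 9·199 + 58, so a_0 = 9
199 = 3·58 + 25, so a_1 = 3
58 = 2·25 + 8, so a_2 = 2
25 = 3·8 + 1, so a_3 = 3
8 = 8·1 + 0, so a_4 = 8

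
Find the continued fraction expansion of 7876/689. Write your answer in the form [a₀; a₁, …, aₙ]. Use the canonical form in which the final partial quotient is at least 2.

⌊7876/689⌋ = 11, remainder 297
⌊689/297⌋ = 2, remainder 95
⌊297/95⌋ = 3, remainder 12
⌊95/12⌋ = 7, remainder 11
⌊12/11⌋ = 1, remainder 1
⌊11/1⌋ = 11, remainder 0

[11; 2, 3, 7, 1, 11]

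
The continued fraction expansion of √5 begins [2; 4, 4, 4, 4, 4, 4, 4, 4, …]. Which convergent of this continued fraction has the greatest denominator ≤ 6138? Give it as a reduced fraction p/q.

a_0 = 2: 2/1  (≤ bound)
a_1 = 4: 9/4  (≤ bound)
a_2 = 4: 38/17  (≤ bound)
a_3 = 4: 161/72  (≤ bound)
a_4 = 4: 682/305  (≤ bound)
a_5 = 4: 2889/1292  (≤ bound)
a_6 = 4: 12238/5473  (≤ bound)
a_7 = 4: 51841/23184  (> 6138, stop)

12238/5473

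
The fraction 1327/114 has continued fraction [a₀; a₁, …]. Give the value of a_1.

1

1327 = 11·114 + 73, so a_0 = 11
114 = 1·73 + 41, so a_1 = 1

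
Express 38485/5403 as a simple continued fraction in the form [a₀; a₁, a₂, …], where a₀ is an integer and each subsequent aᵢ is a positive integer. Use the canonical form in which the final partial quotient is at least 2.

38485 ÷ 5403 → quotient 7, remainder 664
5403 ÷ 664 → quotient 8, remainder 91
664 ÷ 91 → quotient 7, remainder 27
91 ÷ 27 → quotient 3, remainder 10
27 ÷ 10 → quotient 2, remainder 7
10 ÷ 7 → quotient 1, remainder 3
7 ÷ 3 → quotient 2, remainder 1
3 ÷ 1 → quotient 3, remainder 0

[7; 8, 7, 3, 2, 1, 2, 3]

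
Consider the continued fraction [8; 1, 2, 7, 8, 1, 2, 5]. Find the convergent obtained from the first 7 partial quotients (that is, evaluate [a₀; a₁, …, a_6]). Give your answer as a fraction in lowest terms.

5044/581

Work from the innermost term outward:
Start with 2.
1 + 1/(2/1) = 1 + 1/2 = 3/2
8 + 1/(3/2) = 8 + 2/3 = 26/3
7 + 1/(26/3) = 7 + 3/26 = 185/26
2 + 1/(185/26) = 2 + 26/185 = 396/185
1 + 1/(396/185) = 1 + 185/396 = 581/396
8 + 1/(581/396) = 8 + 396/581 = 5044/581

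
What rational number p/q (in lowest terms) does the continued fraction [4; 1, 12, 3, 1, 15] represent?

4112/835

Start with 15.
1 + 1/(15/1) = 1 + 1/15 = 16/15
3 + 1/(16/15) = 3 + 15/16 = 63/16
12 + 1/(63/16) = 12 + 16/63 = 772/63
1 + 1/(772/63) = 1 + 63/772 = 835/772
4 + 1/(835/772) = 4 + 772/835 = 4112/835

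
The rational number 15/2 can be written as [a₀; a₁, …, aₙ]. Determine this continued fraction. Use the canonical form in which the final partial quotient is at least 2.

[7; 2]

Run the Euclidean algorithm, recording each quotient:
15 ÷ 2 → quotient 7, remainder 1
2 ÷ 1 → quotient 2, remainder 0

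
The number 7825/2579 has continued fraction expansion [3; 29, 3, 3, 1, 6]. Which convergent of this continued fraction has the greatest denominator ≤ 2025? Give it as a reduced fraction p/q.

1156/381

a_0 = 3: 3/1  (≤ bound)
a_1 = 29: 88/29  (≤ bound)
a_2 = 3: 267/88  (≤ bound)
a_3 = 3: 889/293  (≤ bound)
a_4 = 1: 1156/381  (≤ bound)
a_5 = 6: 7825/2579  (> 2025, stop)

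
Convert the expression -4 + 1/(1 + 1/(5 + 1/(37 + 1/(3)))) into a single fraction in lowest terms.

a_0 = -4: -4/1
a_1 = 1: -3/1
a_2 = 5: -19/6
a_3 = 37: -706/223
a_4 = 3: -2137/675

-2137/675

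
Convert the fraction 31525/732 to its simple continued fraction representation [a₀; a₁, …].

[43; 14, 1, 15, 3]

31525 ÷ 732 → quotient 43, remainder 49
732 ÷ 49 → quotient 14, remainder 46
49 ÷ 46 → quotient 1, remainder 3
46 ÷ 3 → quotient 15, remainder 1
3 ÷ 1 → quotient 3, remainder 0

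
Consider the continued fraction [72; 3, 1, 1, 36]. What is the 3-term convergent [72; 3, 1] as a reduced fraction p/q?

289/4

a_0 = 72: 72/1
a_1 = 3: 217/3
a_2 = 1: 289/4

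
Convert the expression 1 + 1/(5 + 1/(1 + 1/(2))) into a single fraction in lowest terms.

a_0 = 1: 1/1
a_1 = 5: 6/5
a_2 = 1: 7/6
a_3 = 2: 20/17

20/17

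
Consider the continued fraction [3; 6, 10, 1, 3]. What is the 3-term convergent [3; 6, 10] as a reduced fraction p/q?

193/61

Use the convergent recurrence hₖ = aₖ·hₖ₋₁ + hₖ₋₂ (and likewise for the denominators kₖ):
a_0 = 3: 3/1
a_1 = 6: 19/6
a_2 = 10: 193/61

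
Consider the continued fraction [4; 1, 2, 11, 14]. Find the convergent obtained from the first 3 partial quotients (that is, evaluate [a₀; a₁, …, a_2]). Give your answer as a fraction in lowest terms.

14/3

Starting at the tail and folding back:
Start with 2.
1 + 1/(2/1) = 1 + 1/2 = 3/2
4 + 1/(3/2) = 4 + 2/3 = 14/3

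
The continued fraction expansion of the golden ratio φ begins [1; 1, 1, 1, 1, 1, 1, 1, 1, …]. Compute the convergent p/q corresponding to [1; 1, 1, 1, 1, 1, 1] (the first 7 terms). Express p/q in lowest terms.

Start with 1.
1 + 1/(1/1) = 1 + 1/1 = 2/1
1 + 1/(2/1) = 1 + 1/2 = 3/2
1 + 1/(3/2) = 1 + 2/3 = 5/3
1 + 1/(5/3) = 1 + 3/5 = 8/5
1 + 1/(8/5) = 1 + 5/8 = 13/8
1 + 1/(13/8) = 1 + 8/13 = 21/13

21/13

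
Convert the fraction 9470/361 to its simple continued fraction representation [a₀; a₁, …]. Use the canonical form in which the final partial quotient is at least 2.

[26; 4, 3, 2, 1, 3, 2]

Repeatedly divide and take the remainder:
9470 ÷ 361 → quotient 26, remainder 84
361 ÷ 84 → quotient 4, remainder 25
84 ÷ 25 → quotient 3, remainder 9
25 ÷ 9 → quotient 2, remainder 7
9 ÷ 7 → quotient 1, remainder 2
7 ÷ 2 → quotient 3, remainder 1
2 ÷ 1 → quotient 2, remainder 0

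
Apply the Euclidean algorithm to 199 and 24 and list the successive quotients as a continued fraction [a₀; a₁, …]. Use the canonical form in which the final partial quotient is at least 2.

[8; 3, 2, 3]

Run the Euclidean algorithm, recording each quotient:
199 = 8·24 + 7, so a_0 = 8
24 = 3·7 + 3, so a_1 = 3
7 = 2·3 + 1, so a_2 = 2
3 = 3·1 + 0, so a_3 = 3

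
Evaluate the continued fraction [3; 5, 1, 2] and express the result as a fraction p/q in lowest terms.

54/17

Start with 2.
1 + 1/(2/1) = 1 + 1/2 = 3/2
5 + 1/(3/2) = 5 + 2/3 = 17/3
3 + 1/(17/3) = 3 + 3/17 = 54/17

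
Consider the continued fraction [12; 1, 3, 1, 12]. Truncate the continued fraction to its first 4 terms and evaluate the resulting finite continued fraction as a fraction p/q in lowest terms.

64/5

Compute successive convergents:
a_0 = 12: 12/1
a_1 = 1: 13/1
a_2 = 3: 51/4
a_3 = 1: 64/5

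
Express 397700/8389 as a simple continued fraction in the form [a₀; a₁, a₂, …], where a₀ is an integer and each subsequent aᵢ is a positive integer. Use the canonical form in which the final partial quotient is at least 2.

397700 = 47·8389 + 3417, so a_0 = 47
8389 = 2·3417 + 1555, so a_1 = 2
3417 = 2·1555 + 307, so a_2 = 2
1555 = 5·307 + 20, so a_3 = 5
307 = 15·20 + 7, so a_4 = 15
20 = 2·7 + 6, so a_5 = 2
7 = 1·6 + 1, so a_6 = 1
6 = 6·1 + 0, so a_7 = 6

[47; 2, 2, 5, 15, 2, 1, 6]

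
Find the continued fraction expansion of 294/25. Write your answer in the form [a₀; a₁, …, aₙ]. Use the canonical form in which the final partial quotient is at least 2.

[11; 1, 3, 6]

294 ÷ 25 → quotient 11, remainder 19
25 ÷ 19 → quotient 1, remainder 6
19 ÷ 6 → quotient 3, remainder 1
6 ÷ 1 → quotient 6, remainder 0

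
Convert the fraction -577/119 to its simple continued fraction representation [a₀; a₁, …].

[-5; 6, 1, 1, 1, 1, 3]

Run the Euclidean algorithm, recording each quotient:
⌊-577/119⌋ = -5, remainder 18
⌊119/18⌋ = 6, remainder 11
⌊18/11⌋ = 1, remainder 7
⌊11/7⌋ = 1, remainder 4
⌊7/4⌋ = 1, remainder 3
⌊4/3⌋ = 1, remainder 1
⌊3/1⌋ = 3, remainder 0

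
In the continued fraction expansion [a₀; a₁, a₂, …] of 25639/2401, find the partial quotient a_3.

Run the Euclidean algorithm, recording each quotient:
25639 = 10·2401 + 1629, so a_0 = 10
2401 = 1·1629 + 772, so a_1 = 1
1629 = 2·772 + 85, so a_2 = 2
772 = 9·85 + 7, so a_3 = 9

9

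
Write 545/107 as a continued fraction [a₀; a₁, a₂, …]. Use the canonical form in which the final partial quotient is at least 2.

[5; 10, 1, 2, 3]

545 ÷ 107 → quotient 5, remainder 10
107 ÷ 10 → quotient 10, remainder 7
10 ÷ 7 → quotient 1, remainder 3
7 ÷ 3 → quotient 2, remainder 1
3 ÷ 1 → quotient 3, remainder 0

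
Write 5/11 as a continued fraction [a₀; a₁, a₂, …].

5 ÷ 11 → quotient 0, remainder 5
11 ÷ 5 → quotient 2, remainder 1
5 ÷ 1 → quotient 5, remainder 0

[0; 2, 5]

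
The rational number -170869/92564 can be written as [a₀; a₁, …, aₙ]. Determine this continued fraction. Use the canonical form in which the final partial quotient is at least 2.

⌊-170869/92564⌋ = -2, remainder 14259
⌊92564/14259⌋ = 6, remainder 7010
⌊14259/7010⌋ = 2, remainder 239
⌊7010/239⌋ = 29, remainder 79
⌊239/79⌋ = 3, remainder 2
⌊79/2⌋ = 39, remainder 1
⌊2/1⌋ = 2, remainder 0

[-2; 6, 2, 29, 3, 39, 2]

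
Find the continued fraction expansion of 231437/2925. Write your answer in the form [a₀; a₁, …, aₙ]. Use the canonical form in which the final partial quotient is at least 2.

Apply division with remainder until the remainder is 0:
⌊231437/2925⌋ = 79, remainder 362
⌊2925/362⌋ = 8, remainder 29
⌊362/29⌋ = 12, remainder 14
⌊29/14⌋ = 2, remainder 1
⌊14/1⌋ = 14, remainder 0

[79; 8, 12, 2, 14]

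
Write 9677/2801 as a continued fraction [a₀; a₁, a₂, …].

Repeatedly divide and take the remainder:
9677 = 3·2801 + 1274, so a_0 = 3
2801 = 2·1274 + 253, so a_1 = 2
1274 = 5·253 + 9, so a_2 = 5
253 = 28·9 + 1, so a_3 = 28
9 = 9·1 + 0, so a_4 = 9

[3; 2, 5, 28, 9]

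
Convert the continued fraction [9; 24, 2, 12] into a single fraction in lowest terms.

Start with 12.
2 + 1/(12/1) = 2 + 1/12 = 25/12
24 + 1/(25/12) = 24 + 12/25 = 612/25
9 + 1/(612/25) = 9 + 25/612 = 5533/612

5533/612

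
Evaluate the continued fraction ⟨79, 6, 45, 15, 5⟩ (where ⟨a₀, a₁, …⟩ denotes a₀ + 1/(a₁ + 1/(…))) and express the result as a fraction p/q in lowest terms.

Start with 5.
15 + 1/(5/1) = 15 + 1/5 = 76/5
45 + 1/(76/5) = 45 + 5/76 = 3425/76
6 + 1/(3425/76) = 6 + 76/3425 = 20626/3425
79 + 1/(20626/3425) = 79 + 3425/20626 = 1632879/20626

1632879/20626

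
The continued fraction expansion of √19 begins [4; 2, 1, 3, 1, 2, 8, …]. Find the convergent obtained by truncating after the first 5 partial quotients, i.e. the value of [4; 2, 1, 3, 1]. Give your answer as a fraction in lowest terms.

61/14

a_0 = 4: 4/1
a_1 = 2: 9/2
a_2 = 1: 13/3
a_3 = 3: 48/11
a_4 = 1: 61/14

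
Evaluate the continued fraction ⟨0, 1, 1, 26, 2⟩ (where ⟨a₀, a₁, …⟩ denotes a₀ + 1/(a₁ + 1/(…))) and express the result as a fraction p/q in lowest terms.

a_0 = 0: 0/1
a_1 = 1: 1/1
a_2 = 1: 1/2
a_3 = 26: 27/53
a_4 = 2: 55/108

55/108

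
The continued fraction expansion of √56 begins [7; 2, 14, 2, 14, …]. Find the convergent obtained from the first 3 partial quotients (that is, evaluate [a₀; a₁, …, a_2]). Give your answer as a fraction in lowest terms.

217/29

Start with 14.
2 + 1/(14/1) = 2 + 1/14 = 29/14
7 + 1/(29/14) = 7 + 14/29 = 217/29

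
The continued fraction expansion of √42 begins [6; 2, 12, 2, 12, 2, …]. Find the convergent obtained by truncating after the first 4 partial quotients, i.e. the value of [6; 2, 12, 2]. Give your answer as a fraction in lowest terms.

a_0 = 6: 6/1
a_1 = 2: 13/2
a_2 = 12: 162/25
a_3 = 2: 337/52

337/52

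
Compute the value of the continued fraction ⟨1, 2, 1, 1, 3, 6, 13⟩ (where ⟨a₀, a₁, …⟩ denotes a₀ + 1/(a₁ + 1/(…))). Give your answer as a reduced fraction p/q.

Work from the innermost term outward:
Start with 13.
6 + 1/(13/1) = 6 + 1/13 = 79/13
3 + 1/(79/13) = 3 + 13/79 = 250/79
1 + 1/(250/79) = 1 + 79/250 = 329/250
1 + 1/(329/250) = 1 + 250/329 = 579/329
2 + 1/(579/329) = 2 + 329/579 = 1487/579
1 + 1/(1487/579) = 1 + 579/1487 = 2066/1487

2066/1487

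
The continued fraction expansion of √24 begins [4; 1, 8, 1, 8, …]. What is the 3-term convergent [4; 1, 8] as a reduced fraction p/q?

44/9

Start with 8.
1 + 1/(8/1) = 1 + 1/8 = 9/8
4 + 1/(9/8) = 4 + 8/9 = 44/9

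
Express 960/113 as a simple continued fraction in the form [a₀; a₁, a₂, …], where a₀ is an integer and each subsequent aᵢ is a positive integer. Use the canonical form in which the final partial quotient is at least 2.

960 = 8·113 + 56, so a_0 = 8
113 = 2·56 + 1, so a_1 = 2
56 = 56·1 + 0, so a_2 = 56

[8; 2, 56]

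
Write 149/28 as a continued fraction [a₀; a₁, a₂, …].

[5; 3, 9]

⌊149/28⌋ = 5, remainder 9
⌊28/9⌋ = 3, remainder 1
⌊9/1⌋ = 9, remainder 0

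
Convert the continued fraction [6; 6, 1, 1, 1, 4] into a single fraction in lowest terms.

572/93

Start with 4.
1 + 1/(4/1) = 1 + 1/4 = 5/4
1 + 1/(5/4) = 1 + 4/5 = 9/5
1 + 1/(9/5) = 1 + 5/9 = 14/9
6 + 1/(14/9) = 6 + 9/14 = 93/14
6 + 1/(93/14) = 6 + 14/93 = 572/93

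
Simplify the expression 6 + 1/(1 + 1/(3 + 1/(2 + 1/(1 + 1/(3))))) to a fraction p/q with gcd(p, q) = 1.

325/48

Start with 3.
1 + 1/(3/1) = 1 + 1/3 = 4/3
2 + 1/(4/3) = 2 + 3/4 = 11/4
3 + 1/(11/4) = 3 + 4/11 = 37/11
1 + 1/(37/11) = 1 + 11/37 = 48/37
6 + 1/(48/37) = 6 + 37/48 = 325/48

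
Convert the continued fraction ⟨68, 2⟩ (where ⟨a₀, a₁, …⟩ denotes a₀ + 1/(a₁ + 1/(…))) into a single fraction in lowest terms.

Start with 2.
68 + 1/(2/1) = 68 + 1/2 = 137/2

137/2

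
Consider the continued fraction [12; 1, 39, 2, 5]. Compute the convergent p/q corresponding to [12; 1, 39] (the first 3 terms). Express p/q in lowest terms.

519/40

Start with 39.
1 + 1/(39/1) = 1 + 1/39 = 40/39
12 + 1/(40/39) = 12 + 39/40 = 519/40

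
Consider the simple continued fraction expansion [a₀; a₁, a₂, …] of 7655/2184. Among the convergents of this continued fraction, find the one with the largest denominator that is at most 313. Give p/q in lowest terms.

347/99

a_0 = 3: 3/1  (≤ bound)
a_1 = 1: 4/1  (≤ bound)
a_2 = 1: 7/2  (≤ bound)
a_3 = 49: 347/99  (≤ bound)
a_4 = 7: 2436/695  (> 313, stop)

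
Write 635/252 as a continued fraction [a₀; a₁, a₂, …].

Run the Euclidean algorithm, recording each quotient:
635 ÷ 252 → quotient 2, remainder 131
252 ÷ 131 → quotient 1, remainder 121
131 ÷ 121 → quotient 1, remainder 10
121 ÷ 10 → quotient 12, remainder 1
10 ÷ 1 → quotient 10, remainder 0

[2; 1, 1, 12, 10]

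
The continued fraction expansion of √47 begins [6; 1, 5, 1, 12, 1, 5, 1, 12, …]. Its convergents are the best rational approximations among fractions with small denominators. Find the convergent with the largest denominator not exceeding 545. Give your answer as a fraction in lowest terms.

List convergents until the denominator exceeds the bound:
a_0 = 6: 6/1  (≤ bound)
a_1 = 1: 7/1  (≤ bound)
a_2 = 5: 41/6  (≤ bound)
a_3 = 1: 48/7  (≤ bound)
a_4 = 12: 617/90  (≤ bound)
a_5 = 1: 665/97  (≤ bound)
a_6 = 5: 3942/575  (> 545, stop)

665/97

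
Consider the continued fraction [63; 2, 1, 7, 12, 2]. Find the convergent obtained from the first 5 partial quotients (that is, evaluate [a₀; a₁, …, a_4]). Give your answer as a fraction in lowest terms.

17674/279

a_0 = 63: 63/1
a_1 = 2: 127/2
a_2 = 1: 190/3
a_3 = 7: 1457/23
a_4 = 12: 17674/279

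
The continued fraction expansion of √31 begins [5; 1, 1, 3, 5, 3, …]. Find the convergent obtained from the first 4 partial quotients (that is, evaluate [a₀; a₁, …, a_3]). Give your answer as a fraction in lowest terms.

39/7

Build up convergents one term at a time:
a_0 = 5: 5/1
a_1 = 1: 6/1
a_2 = 1: 11/2
a_3 = 3: 39/7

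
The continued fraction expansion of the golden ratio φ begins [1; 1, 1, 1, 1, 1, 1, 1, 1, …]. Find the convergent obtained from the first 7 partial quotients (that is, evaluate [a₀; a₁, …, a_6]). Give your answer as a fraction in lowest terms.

a_0 = 1: 1/1
a_1 = 1: 2/1
a_2 = 1: 3/2
a_3 = 1: 5/3
a_4 = 1: 8/5
a_5 = 1: 13/8
a_6 = 1: 21/13

21/13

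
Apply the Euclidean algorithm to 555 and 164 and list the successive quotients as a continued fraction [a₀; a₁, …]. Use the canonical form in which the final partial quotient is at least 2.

⌊555/164⌋ = 3, remainder 63
⌊164/63⌋ = 2, remainder 38
⌊63/38⌋ = 1, remainder 25
⌊38/25⌋ = 1, remainder 13
⌊25/13⌋ = 1, remainder 12
⌊13/12⌋ = 1, remainder 1
⌊12/1⌋ = 12, remainder 0

[3; 2, 1, 1, 1, 1, 12]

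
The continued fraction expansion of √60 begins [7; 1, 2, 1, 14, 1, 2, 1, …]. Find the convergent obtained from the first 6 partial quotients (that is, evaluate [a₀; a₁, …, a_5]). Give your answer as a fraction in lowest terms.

Compute successive convergents:
a_0 = 7: 7/1
a_1 = 1: 8/1
a_2 = 2: 23/3
a_3 = 1: 31/4
a_4 = 14: 457/59
a_5 = 1: 488/63

488/63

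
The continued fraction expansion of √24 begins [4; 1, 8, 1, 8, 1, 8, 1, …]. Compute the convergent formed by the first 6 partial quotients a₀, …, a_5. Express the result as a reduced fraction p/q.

a_0 = 4: 4/1
a_1 = 1: 5/1
a_2 = 8: 44/9
a_3 = 1: 49/10
a_4 = 8: 436/89
a_5 = 1: 485/99

485/99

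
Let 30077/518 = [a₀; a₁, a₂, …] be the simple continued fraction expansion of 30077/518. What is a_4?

Apply division with remainder until the remainder is 0:
⌊30077/518⌋ = 58, remainder 33
⌊518/33⌋ = 15, remainder 23
⌊33/23⌋ = 1, remainder 10
⌊23/10⌋ = 2, remainder 3
⌊10/3⌋ = 3, remainder 1

3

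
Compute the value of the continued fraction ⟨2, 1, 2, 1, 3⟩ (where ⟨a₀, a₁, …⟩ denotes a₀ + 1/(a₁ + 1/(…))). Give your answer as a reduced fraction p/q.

Use the convergent recurrence hₖ = aₖ·hₖ₋₁ + hₖ₋₂ (and likewise for the denominators kₖ):
a_0 = 2: 2/1
a_1 = 1: 3/1
a_2 = 2: 8/3
a_3 = 1: 11/4
a_4 = 3: 41/15

41/15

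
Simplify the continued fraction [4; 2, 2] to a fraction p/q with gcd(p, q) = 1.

Start with 2.
2 + 1/(2/1) = 2 + 1/2 = 5/2
4 + 1/(5/2) = 4 + 2/5 = 22/5

22/5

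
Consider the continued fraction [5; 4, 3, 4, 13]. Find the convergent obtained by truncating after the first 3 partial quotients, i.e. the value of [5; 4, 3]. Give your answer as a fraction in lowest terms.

Use the convergent recurrence hₖ = aₖ·hₖ₋₁ + hₖ₋₂ (and likewise for the denominators kₖ):
a_0 = 5: 5/1
a_1 = 4: 21/4
a_2 = 3: 68/13

68/13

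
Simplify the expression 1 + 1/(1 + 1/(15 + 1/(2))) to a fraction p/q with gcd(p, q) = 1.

64/33

Start with 2.
15 + 1/(2/1) = 15 + 1/2 = 31/2
1 + 1/(31/2) = 1 + 2/31 = 33/31
1 + 1/(33/31) = 1 + 31/33 = 64/33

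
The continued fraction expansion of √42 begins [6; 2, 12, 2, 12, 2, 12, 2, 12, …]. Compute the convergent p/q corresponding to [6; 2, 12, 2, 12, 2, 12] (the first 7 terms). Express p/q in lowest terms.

Compute successive convergents:
a_0 = 6: 6/1
a_1 = 2: 13/2
a_2 = 12: 162/25
a_3 = 2: 337/52
a_4 = 12: 4206/649
a_5 = 2: 8749/1350
a_6 = 12: 109194/16849

109194/16849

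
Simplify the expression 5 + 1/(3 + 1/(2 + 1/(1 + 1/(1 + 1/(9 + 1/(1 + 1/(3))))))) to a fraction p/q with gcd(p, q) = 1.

3722/703

a_0 = 5: 5/1
a_1 = 3: 16/3
a_2 = 2: 37/7
a_3 = 1: 53/10
a_4 = 1: 90/17
a_5 = 9: 863/163
a_6 = 1: 953/180
a_7 = 3: 3722/703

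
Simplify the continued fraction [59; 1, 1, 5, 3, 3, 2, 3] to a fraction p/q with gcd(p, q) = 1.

54601/917

Start with 3.
2 + 1/(3/1) = 2 + 1/3 = 7/3
3 + 1/(7/3) = 3 + 3/7 = 24/7
3 + 1/(24/7) = 3 + 7/24 = 79/24
5 + 1/(79/24) = 5 + 24/79 = 419/79
1 + 1/(419/79) = 1 + 79/419 = 498/419
1 + 1/(498/419) = 1 + 419/498 = 917/498
59 + 1/(917/498) = 59 + 498/917 = 54601/917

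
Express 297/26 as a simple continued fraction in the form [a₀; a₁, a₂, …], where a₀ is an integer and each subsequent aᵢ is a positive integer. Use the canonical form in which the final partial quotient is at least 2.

297 = 11·26 + 11, so a_0 = 11
26 = 2·11 + 4, so a_1 = 2
11 = 2·4 + 3, so a_2 = 2
4 = 1·3 + 1, so a_3 = 1
3 = 3·1 + 0, so a_4 = 3

[11; 2, 2, 1, 3]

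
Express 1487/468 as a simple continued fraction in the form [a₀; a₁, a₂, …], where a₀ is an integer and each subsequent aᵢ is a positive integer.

[3; 5, 1, 1, 1, 3, 3, 2]

1487 ÷ 468 → quotient 3, remainder 83
468 ÷ 83 → quotient 5, remainder 53
83 ÷ 53 → quotient 1, remainder 30
53 ÷ 30 → quotient 1, remainder 23
30 ÷ 23 → quotient 1, remainder 7
23 ÷ 7 → quotient 3, remainder 2
7 ÷ 2 → quotient 3, remainder 1
2 ÷ 1 → quotient 2, remainder 0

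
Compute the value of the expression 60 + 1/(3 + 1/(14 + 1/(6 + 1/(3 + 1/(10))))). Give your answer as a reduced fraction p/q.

Start with 10.
3 + 1/(10/1) = 3 + 1/10 = 31/10
6 + 1/(31/10) = 6 + 10/31 = 196/31
14 + 1/(196/31) = 14 + 31/196 = 2775/196
3 + 1/(2775/196) = 3 + 196/2775 = 8521/2775
60 + 1/(8521/2775) = 60 + 2775/8521 = 514035/8521

514035/8521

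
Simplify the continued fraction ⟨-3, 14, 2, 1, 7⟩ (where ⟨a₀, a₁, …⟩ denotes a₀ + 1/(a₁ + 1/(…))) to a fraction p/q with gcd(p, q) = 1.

Start with 7.
1 + 1/(7/1) = 1 + 1/7 = 8/7
2 + 1/(8/7) = 2 + 7/8 = 23/8
14 + 1/(23/8) = 14 + 8/23 = 330/23
-3 + 1/(330/23) = -3 + 23/330 = -967/330

-967/330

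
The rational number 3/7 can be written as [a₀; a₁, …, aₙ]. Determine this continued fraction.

[0; 2, 3]

⌊3/7⌋ = 0, remainder 3
⌊7/3⌋ = 2, remainder 1
⌊3/1⌋ = 3, remainder 0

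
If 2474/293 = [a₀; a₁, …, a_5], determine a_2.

Repeatedly divide and take the remainder:
⌊2474/293⌋ = 8, remainder 130
⌊293/130⌋ = 2, remainder 33
⌊130/33⌋ = 3, remainder 31

3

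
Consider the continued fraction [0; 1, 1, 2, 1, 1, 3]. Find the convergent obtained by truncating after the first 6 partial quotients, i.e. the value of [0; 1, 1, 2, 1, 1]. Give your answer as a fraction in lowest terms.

a_0 = 0: 0/1
a_1 = 1: 1/1
a_2 = 1: 1/2
a_3 = 2: 3/5
a_4 = 1: 4/7
a_5 = 1: 7/12

7/12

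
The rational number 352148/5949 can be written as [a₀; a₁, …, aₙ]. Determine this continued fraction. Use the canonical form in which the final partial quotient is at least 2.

[59; 5, 7, 18, 4, 2]

Apply division with remainder until the remainder is 0:
352148 = 59·5949 + 1157, so a_0 = 59
5949 = 5·1157 + 164, so a_1 = 5
1157 = 7·164 + 9, so a_2 = 7
164 = 18·9 + 2, so a_3 = 18
9 = 4·2 + 1, so a_4 = 4
2 = 2·1 + 0, so a_5 = 2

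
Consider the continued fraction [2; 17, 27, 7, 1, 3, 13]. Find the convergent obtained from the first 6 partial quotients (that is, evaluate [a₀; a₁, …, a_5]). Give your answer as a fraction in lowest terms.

a_0 = 2: 2/1
a_1 = 17: 35/17
a_2 = 27: 947/460
a_3 = 7: 6664/3237
a_4 = 1: 7611/3697
a_5 = 3: 29497/14328

29497/14328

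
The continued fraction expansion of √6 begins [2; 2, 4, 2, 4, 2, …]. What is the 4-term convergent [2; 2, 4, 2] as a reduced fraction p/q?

49/20

Use the convergent recurrence hₖ = aₖ·hₖ₋₁ + hₖ₋₂ (and likewise for the denominators kₖ):
a_0 = 2: 2/1
a_1 = 2: 5/2
a_2 = 4: 22/9
a_3 = 2: 49/20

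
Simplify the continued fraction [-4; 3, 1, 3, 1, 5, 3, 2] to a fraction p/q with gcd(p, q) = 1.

-3019/808

Use the convergent recurrence hₖ = aₖ·hₖ₋₁ + hₖ₋₂ (and likewise for the denominators kₖ):
a_0 = -4: -4/1
a_1 = 3: -11/3
a_2 = 1: -15/4
a_3 = 3: -56/15
a_4 = 1: -71/19
a_5 = 5: -411/110
a_6 = 3: -1304/349
a_7 = 2: -3019/808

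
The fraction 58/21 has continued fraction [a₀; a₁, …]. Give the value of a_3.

⌊58/21⌋ = 2, remainder 16
⌊21/16⌋ = 1, remainder 5
⌊16/5⌋ = 3, remainder 1
⌊5/1⌋ = 5, remainder 0

5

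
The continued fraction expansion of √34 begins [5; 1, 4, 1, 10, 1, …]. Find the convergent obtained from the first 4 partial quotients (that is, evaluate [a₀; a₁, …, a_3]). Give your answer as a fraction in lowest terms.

35/6

Start with 1.
4 + 1/(1/1) = 4 + 1/1 = 5/1
1 + 1/(5/1) = 1 + 1/5 = 6/5
5 + 1/(6/5) = 5 + 5/6 = 35/6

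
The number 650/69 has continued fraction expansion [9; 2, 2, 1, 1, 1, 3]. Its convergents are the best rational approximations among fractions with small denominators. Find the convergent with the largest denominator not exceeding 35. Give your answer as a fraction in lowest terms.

List convergents until the denominator exceeds the bound:
a_0 = 9: 9/1  (≤ bound)
a_1 = 2: 19/2  (≤ bound)
a_2 = 2: 47/5  (≤ bound)
a_3 = 1: 66/7  (≤ bound)
a_4 = 1: 113/12  (≤ bound)
a_5 = 1: 179/19  (≤ bound)
a_6 = 3: 650/69  (> 35, stop)

179/19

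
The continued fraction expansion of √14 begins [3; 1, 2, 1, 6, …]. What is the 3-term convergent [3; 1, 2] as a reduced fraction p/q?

11/3

a_0 = 3: 3/1
a_1 = 1: 4/1
a_2 = 2: 11/3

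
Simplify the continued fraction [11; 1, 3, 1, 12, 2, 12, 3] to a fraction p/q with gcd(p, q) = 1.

Starting at the tail and folding back:
Start with 3.
12 + 1/(3/1) = 12 + 1/3 = 37/3
2 + 1/(37/3) = 2 + 3/37 = 77/37
12 + 1/(77/37) = 12 + 37/77 = 961/77
1 + 1/(961/77) = 1 + 77/961 = 1038/961
3 + 1/(1038/961) = 3 + 961/1038 = 4075/1038
1 + 1/(4075/1038) = 1 + 1038/4075 = 5113/4075
11 + 1/(5113/4075) = 11 + 4075/5113 = 60318/5113

60318/5113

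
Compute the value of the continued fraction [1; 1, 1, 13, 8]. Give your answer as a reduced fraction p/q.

Compute successive convergents:
a_0 = 1: 1/1
a_1 = 1: 2/1
a_2 = 1: 3/2
a_3 = 13: 41/27
a_4 = 8: 331/218

331/218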